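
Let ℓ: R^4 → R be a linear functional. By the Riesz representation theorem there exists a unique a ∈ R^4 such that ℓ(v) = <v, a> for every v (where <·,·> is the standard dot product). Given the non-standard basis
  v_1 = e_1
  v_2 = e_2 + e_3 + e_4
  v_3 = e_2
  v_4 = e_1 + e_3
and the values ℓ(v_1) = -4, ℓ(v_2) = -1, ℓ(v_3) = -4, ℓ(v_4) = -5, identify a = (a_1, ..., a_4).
a = (-4, -4, -1, 4)

Write a = (a_1, ..., a_4) in the standard basis. For each basis vector v_i, ℓ(v_i) = <v_i, a> is a linear equation in the a_j's. Collect the n equations into a matrix system V a = ℓ, where row i of V is v_i (expressed in the standard basis). Since V is invertible (lower-triangular with 1s on the diagonal, up to permutation), solve by back-substitution:
  V =
[[1, 0, 0, 0],
 [0, 1, 1, 1],
 [0, 1, 0, 0],
 [1, 0, 1, 0]]
  V a = (-4, -1, -4, -5)
Solving gives a = (-4, -4, -1, 4).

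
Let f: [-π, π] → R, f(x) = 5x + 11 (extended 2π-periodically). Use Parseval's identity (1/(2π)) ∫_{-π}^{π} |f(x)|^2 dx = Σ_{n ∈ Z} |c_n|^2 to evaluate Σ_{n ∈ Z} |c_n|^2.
Σ |c_n|^2 = 25π^2/3 + 121

Expand and integrate term by term over [-π, π]:
  ∫ (5x)^2 dx = 25·(2π^3/3); ∫ 2·5·(11)·x dx = 0 (odd integrand); ∫ 11^2 dx = 121·2π.
So (1/(2π)) ∫_{-π}^{π} (5x + 11)^2 dx = 25π^2/3 + 121 = 25π^2/3 + 121.
Parseval ⇒ Σ |c_n|^2 = 25π^2/3 + 121.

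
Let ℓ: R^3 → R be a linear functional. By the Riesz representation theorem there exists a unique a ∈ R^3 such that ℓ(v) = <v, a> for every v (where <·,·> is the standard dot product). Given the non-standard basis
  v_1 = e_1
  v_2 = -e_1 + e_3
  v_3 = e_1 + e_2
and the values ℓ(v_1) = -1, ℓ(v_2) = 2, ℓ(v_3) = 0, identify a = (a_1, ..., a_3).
a = (-1, 1, 1)

Write a = (a_1, ..., a_3) in the standard basis. For each basis vector v_i, ℓ(v_i) = <v_i, a> is a linear equation in the a_j's. Collect the n equations into a matrix system V a = ℓ, where row i of V is v_i (expressed in the standard basis). Since V is invertible (lower-triangular with 1s on the diagonal, up to permutation), solve by back-substitution:
  V =
[[1, 0, 0],
 [-1, 0, 1],
 [1, 1, 0]]
  V a = (-1, 2, 0)
Solving gives a = (-1, 1, 1).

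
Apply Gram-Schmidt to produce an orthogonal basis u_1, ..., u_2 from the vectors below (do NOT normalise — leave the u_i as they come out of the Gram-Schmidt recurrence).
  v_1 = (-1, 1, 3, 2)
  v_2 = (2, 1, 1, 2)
Orthogonal basis:
  u_1 = (-1, 1, 3, 2)
  u_2 = (12/5, 3/5, -1/5, 6/5)

Apply the Gram-Schmidt recurrence
  u_1 = v_1
  u_i = v_i − Σ_{j<i} ((v_i · u_j) / (u_j · u_j)) · u_j.

Step by step this gives:
  u_1 = (-1, 1, 3, 2)
  u_2 = (12/5, 3/5, -1/5, 6/5)

Orthogonality check:
  u_2 · u_1 = 0 (should be 0)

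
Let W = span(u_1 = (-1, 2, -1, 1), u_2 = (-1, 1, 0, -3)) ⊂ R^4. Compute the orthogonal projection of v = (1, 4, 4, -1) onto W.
proj_W(v) = (-64/77, 86/77, -2/7, -104/77)

Set up U = [u_1 | ... | u_2] ∈ R^(4×2). The projector onto W = col(U) is P = U (U^T U)^(-1) U^T.
Compute U^T U =
  [7, 0]
  [0, 11],
and U^T v = (2, 6).
Solve U^T U · c = U^T v for the coefficients: c = (2/7, 6/11). The projection is proj_W(v) = U c.
Check: (v - proj_W(v)) · u_1 = 0  (should be 0).
Check: (v - proj_W(v)) · u_2 = 0  (should be 0).
Result: proj_W(v) = (-64/77, 86/77, -2/7, -104/77).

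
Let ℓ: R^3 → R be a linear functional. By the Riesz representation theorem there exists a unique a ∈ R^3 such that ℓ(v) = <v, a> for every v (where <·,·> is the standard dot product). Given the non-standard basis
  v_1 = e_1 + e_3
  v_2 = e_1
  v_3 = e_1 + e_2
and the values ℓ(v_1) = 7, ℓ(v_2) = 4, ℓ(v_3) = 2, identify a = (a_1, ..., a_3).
a = (4, -2, 3)

Write a = (a_1, ..., a_3) in the standard basis. For each basis vector v_i, ℓ(v_i) = <v_i, a> is a linear equation in the a_j's. Collect the n equations into a matrix system V a = ℓ, where row i of V is v_i (expressed in the standard basis). Since V is invertible (lower-triangular with 1s on the diagonal, up to permutation), solve by back-substitution:
  V =
[[1, 0, 1],
 [1, 0, 0],
 [1, 1, 0]]
  V a = (7, 4, 2)
Solving gives a = (4, -2, 3).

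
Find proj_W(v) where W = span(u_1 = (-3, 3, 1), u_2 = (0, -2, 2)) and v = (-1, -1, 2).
proj_W(v) = (-15/17, -31/34, 71/34)

Set up U = [u_1 | ... | u_2] ∈ R^(3×2). The projector onto W = col(U) is P = U (U^T U)^(-1) U^T.
Compute U^T U =
  [19, -4]
  [-4, 8],
and U^T v = (2, 6).
Solve U^T U · c = U^T v for the coefficients: c = (5/17, 61/68). The projection is proj_W(v) = U c.
Check: (v - proj_W(v)) · u_1 = 0  (should be 0).
Check: (v - proj_W(v)) · u_2 = 0  (should be 0).
Result: proj_W(v) = (-15/17, -31/34, 71/34).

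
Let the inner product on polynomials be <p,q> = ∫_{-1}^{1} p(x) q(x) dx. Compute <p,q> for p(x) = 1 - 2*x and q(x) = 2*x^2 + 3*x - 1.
<p,q> = -14/3

Expand the product: p(x)·q(x) = -4*x^3 - 4*x^2 + 5*x - 1.
∫_{-1}^{1} of each monomial x^k gives [2/(k+1) if k even, 0 if k odd]. Integrating term-by-term (or equivalently evaluating the antiderivative F(x) = -x^4 - 4*x^3/3 + 5*x^2/2 - x at the endpoints):
  F(1) − F(−1) = -5/6 − (23/6) = -14/3.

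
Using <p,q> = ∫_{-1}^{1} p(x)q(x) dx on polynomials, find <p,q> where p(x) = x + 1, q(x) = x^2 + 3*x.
<p,q> = 8/3

Expand the product: p(x)·q(x) = x^3 + 4*x^2 + 3*x.
∫_{-1}^{1} of each monomial x^k gives [2/(k+1) if k even, 0 if k odd]. Integrating term-by-term (or equivalently evaluating the antiderivative F(x) = x^4/4 + 4*x^3/3 + 3*x^2/2 at the endpoints):
  F(1) − F(−1) = 37/12 − (5/12) = 8/3.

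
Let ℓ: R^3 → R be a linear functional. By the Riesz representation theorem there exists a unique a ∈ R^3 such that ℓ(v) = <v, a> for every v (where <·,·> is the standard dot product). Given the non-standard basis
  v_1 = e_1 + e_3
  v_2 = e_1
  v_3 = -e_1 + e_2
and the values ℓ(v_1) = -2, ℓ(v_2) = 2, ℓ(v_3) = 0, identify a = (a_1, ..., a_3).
a = (2, 2, -4)

Write a = (a_1, ..., a_3) in the standard basis. For each basis vector v_i, ℓ(v_i) = <v_i, a> is a linear equation in the a_j's. Collect the n equations into a matrix system V a = ℓ, where row i of V is v_i (expressed in the standard basis). Since V is invertible (lower-triangular with 1s on the diagonal, up to permutation), solve by back-substitution:
  V =
[[1, 0, 1],
 [1, 0, 0],
 [-1, 1, 0]]
  V a = (-2, 2, 0)
Solving gives a = (2, 2, -4).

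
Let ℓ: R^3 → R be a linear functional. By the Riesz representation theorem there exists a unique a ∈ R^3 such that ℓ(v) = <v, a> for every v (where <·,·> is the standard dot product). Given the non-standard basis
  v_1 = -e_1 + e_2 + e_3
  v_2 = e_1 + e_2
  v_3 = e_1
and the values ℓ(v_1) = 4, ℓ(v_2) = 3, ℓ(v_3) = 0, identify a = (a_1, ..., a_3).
a = (0, 3, 1)

Write a = (a_1, ..., a_3) in the standard basis. For each basis vector v_i, ℓ(v_i) = <v_i, a> is a linear equation in the a_j's. Collect the n equations into a matrix system V a = ℓ, where row i of V is v_i (expressed in the standard basis). Since V is invertible (lower-triangular with 1s on the diagonal, up to permutation), solve by back-substitution:
  V =
[[-1, 1, 1],
 [1, 1, 0],
 [1, 0, 0]]
  V a = (4, 3, 0)
Solving gives a = (0, 3, 1).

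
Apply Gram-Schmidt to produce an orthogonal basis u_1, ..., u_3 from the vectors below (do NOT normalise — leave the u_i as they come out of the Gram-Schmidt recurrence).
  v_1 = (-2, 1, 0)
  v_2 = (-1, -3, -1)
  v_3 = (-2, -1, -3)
Orthogonal basis:
  u_1 = (-2, 1, 0)
  u_2 = (-7/5, -14/5, -1)
  u_3 = (17/54, 17/27, -119/54)

Apply the Gram-Schmidt recurrence
  u_1 = v_1
  u_i = v_i − Σ_{j<i} ((v_i · u_j) / (u_j · u_j)) · u_j.

Step by step this gives:
  u_1 = (-2, 1, 0)
  u_2 = (-7/5, -14/5, -1)
  u_3 = (17/54, 17/27, -119/54)

Orthogonality check:
  u_2 · u_1 = 0 (should be 0)
  u_3 · u_1 = 0 (should be 0)
  u_3 · u_2 = 0 (should be 0)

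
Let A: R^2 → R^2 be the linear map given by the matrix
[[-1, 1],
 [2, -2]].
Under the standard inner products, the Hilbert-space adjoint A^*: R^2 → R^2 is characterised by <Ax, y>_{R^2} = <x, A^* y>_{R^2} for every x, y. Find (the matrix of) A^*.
A^* = A^T =
[[-1, 2],
 [1, -2]]

For real matrices with standard dot products, the defining identity <Ax, y> = <x, A^* y> gives (Ax)^T y = x^T (A^*) y, i.e. x^T A^T y = x^T (A^*) y. Since this holds for all x, y, we must have A^* = A^T. Therefore
A^* =
[[-1, 2],
 [1, -2]].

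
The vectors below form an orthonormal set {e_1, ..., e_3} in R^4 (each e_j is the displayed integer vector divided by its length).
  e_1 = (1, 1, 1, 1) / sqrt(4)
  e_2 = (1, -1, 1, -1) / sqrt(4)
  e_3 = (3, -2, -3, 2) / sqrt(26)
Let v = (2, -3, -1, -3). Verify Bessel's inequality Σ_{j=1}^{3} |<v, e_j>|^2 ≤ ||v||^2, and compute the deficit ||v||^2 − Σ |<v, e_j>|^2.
Σ |<v, e_j>|^2 = 281/13; ||v||^2 = 23; deficit = 18/13

Write each e_j = u_j / sqrt(<u_j, u_j>) where u_j is the displayed integer vector. Then <v, e_j> = <v, u_j> / sqrt(<u_j, u_j>), so |<v, e_j>|^2 = <v, u_j>^2 / <u_j, u_j>.
Coefficients: <v, e_1> = -5/sqrt(4), <v, e_2> = 7/sqrt(4), <v, e_3> = 9/sqrt(26).
Square and sum: Σ |<v, e_j>|^2 = 281/13.
Compute ||v||^2 = v·v = 23.
Deficit = 23 − 281/13 = 18/13 ≥ 0, confirming Bessel's inequality. (The deficit equals ||v − Σ <v,e_j> e_j||^2, the squared distance from v to span{e_j}.)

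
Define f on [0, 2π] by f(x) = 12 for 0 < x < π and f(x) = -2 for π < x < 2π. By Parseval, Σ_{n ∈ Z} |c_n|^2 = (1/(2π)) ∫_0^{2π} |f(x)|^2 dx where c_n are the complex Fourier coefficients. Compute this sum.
Σ |c_n|^2 = 74

Parseval equates the L^2 energy of f (normalised by 1/(2π)) with the ℓ^2 sum of its Fourier coefficients: (1/(2π)) ∫_0^{2π} |f|^2 = Σ |c_n|^2.
Compute the left side: (1/(2π)) [∫_0^π 12^2 dx + ∫_π^{2π} (-2)^2 dx] = (1/(2π)) · (144π + 4π) = (144 + 4)/2 = 74.
So Σ_{n ∈ Z} |c_n|^2 = 74.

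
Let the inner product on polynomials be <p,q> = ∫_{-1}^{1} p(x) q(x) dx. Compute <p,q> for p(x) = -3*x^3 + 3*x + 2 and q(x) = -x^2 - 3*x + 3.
<p,q> = 124/15

Expand the product: p(x)·q(x) = 3*x^5 + 9*x^4 - 12*x^3 - 11*x^2 + 3*x + 6.
∫_{-1}^{1} of each monomial x^k gives [2/(k+1) if k even, 0 if k odd]. Integrating term-by-term (or equivalently evaluating the antiderivative F(x) = x^6/2 + 9*x^5/5 - 3*x^4 - 11*x^3/3 + 3*x^2/2 + 6*x at the endpoints):
  F(1) − F(−1) = 47/15 − (-77/15) = 124/15.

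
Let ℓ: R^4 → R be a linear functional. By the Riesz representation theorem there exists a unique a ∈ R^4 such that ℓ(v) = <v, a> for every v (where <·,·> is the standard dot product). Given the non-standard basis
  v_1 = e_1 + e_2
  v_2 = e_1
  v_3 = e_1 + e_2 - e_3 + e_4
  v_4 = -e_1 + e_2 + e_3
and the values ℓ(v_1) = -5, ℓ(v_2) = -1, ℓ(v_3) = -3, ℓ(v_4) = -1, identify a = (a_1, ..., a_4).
a = (-1, -4, 2, 4)

Write a = (a_1, ..., a_4) in the standard basis. For each basis vector v_i, ℓ(v_i) = <v_i, a> is a linear equation in the a_j's. Collect the n equations into a matrix system V a = ℓ, where row i of V is v_i (expressed in the standard basis). Since V is invertible (lower-triangular with 1s on the diagonal, up to permutation), solve by back-substitution:
  V =
[[1, 1, 0, 0],
 [1, 0, 0, 0],
 [1, 1, -1, 1],
 [-1, 1, 1, 0]]
  V a = (-5, -1, -3, -1)
Solving gives a = (-1, -4, 2, 4).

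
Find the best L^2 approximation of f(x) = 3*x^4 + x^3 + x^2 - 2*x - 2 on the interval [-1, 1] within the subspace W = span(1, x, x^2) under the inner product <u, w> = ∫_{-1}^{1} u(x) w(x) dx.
g(x) = 25*x^2/7 - 7*x/5 - 79/35

The best approximation g ∈ W is the orthogonal projection of f onto W. Writing g = a_0 + a_1 x + a_2 x^2, the coefficients solve the normal equations G · a = b where
  G_{ij} = <φ_i, φ_j> and b_i = <f, φ_i>, with φ_0 = 1, φ_1 = x, φ_2 = x^2.
G =
  [2, 0, 2/3]
  [0, 2/3, 0]
  [2/3, 0, 2/5],
b = (-32/15, -14/15, -8/105).
Solving gives a_0 = -79/35, a_1 = -7/5, a_2 = 25/7, so
  g(x) = 25*x^2/7 - 7*x/5 - 79/35.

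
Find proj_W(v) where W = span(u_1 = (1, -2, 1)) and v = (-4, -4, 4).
proj_W(v) = (4/3, -8/3, 4/3)

Set up U = [u_1 | ... | u_1] ∈ R^(3×1). The projector onto W = col(U) is P = U (U^T U)^(-1) U^T.
Compute U^T U =
  [6],
and U^T v = (8).
Solve U^T U · c = U^T v for the coefficients: c = (4/3). The projection is proj_W(v) = U c.
Check: (v - proj_W(v)) · u_1 = 0  (should be 0).
Result: proj_W(v) = (4/3, -8/3, 4/3).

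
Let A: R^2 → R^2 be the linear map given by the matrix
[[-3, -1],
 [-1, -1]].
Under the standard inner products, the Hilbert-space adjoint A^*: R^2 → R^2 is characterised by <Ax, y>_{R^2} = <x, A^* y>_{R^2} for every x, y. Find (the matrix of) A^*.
A^* = A^T =
[[-3, -1],
 [-1, -1]]

For real matrices with standard dot products, the defining identity <Ax, y> = <x, A^* y> gives (Ax)^T y = x^T (A^*) y, i.e. x^T A^T y = x^T (A^*) y. Since this holds for all x, y, we must have A^* = A^T. Therefore
A^* =
[[-3, -1],
 [-1, -1]].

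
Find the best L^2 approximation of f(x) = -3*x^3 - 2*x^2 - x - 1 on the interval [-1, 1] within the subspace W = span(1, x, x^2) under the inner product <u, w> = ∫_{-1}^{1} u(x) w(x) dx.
g(x) = -2*x^2 - 14*x/5 - 1

The best approximation g ∈ W is the orthogonal projection of f onto W. Writing g = a_0 + a_1 x + a_2 x^2, the coefficients solve the normal equations G · a = b where
  G_{ij} = <φ_i, φ_j> and b_i = <f, φ_i>, with φ_0 = 1, φ_1 = x, φ_2 = x^2.
G =
  [2, 0, 2/3]
  [0, 2/3, 0]
  [2/3, 0, 2/5],
b = (-10/3, -28/15, -22/15).
Solving gives a_0 = -1, a_1 = -14/5, a_2 = -2, so
  g(x) = -2*x^2 - 14*x/5 - 1.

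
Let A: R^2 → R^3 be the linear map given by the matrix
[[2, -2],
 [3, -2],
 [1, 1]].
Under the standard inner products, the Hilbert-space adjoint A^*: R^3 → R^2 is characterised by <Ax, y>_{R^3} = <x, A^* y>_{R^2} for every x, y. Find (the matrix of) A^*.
A^* = A^T =
[[2, 3, 1],
 [-2, -2, 1]]

For real matrices with standard dot products, the defining identity <Ax, y> = <x, A^* y> gives (Ax)^T y = x^T (A^*) y, i.e. x^T A^T y = x^T (A^*) y. Since this holds for all x, y, we must have A^* = A^T. Therefore
A^* =
[[2, 3, 1],
 [-2, -2, 1]].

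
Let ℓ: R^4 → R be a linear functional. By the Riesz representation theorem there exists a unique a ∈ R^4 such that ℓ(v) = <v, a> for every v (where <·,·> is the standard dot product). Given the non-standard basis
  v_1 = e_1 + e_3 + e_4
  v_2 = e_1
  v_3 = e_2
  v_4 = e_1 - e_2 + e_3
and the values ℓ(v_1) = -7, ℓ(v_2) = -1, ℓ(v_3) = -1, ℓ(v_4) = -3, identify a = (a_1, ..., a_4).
a = (-1, -1, -3, -3)

Write a = (a_1, ..., a_4) in the standard basis. For each basis vector v_i, ℓ(v_i) = <v_i, a> is a linear equation in the a_j's. Collect the n equations into a matrix system V a = ℓ, where row i of V is v_i (expressed in the standard basis). Since V is invertible (lower-triangular with 1s on the diagonal, up to permutation), solve by back-substitution:
  V =
[[1, 0, 1, 1],
 [1, 0, 0, 0],
 [0, 1, 0, 0],
 [1, -1, 1, 0]]
  V a = (-7, -1, -1, -3)
Solving gives a = (-1, -1, -3, -3).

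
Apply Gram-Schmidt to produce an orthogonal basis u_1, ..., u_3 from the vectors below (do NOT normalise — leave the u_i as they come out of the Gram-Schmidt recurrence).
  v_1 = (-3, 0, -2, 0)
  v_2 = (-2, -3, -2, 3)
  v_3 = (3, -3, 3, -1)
Orthogonal basis:
  u_1 = (-3, 0, -2, 0)
  u_2 = (4/13, -3, -6/13, 3)
  u_3 = (-66/119, -249/119, 99/119, -227/119)

Apply the Gram-Schmidt recurrence
  u_1 = v_1
  u_i = v_i − Σ_{j<i} ((v_i · u_j) / (u_j · u_j)) · u_j.

Step by step this gives:
  u_1 = (-3, 0, -2, 0)
  u_2 = (4/13, -3, -6/13, 3)
  u_3 = (-66/119, -249/119, 99/119, -227/119)

Orthogonality check:
  u_2 · u_1 = 0 (should be 0)
  u_3 · u_1 = 0 (should be 0)
  u_3 · u_2 = 0 (should be 0)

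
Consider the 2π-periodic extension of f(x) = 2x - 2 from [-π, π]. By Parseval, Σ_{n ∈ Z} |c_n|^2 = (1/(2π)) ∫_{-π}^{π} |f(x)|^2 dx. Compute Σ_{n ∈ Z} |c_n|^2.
Σ |c_n|^2 = 4π^2/3 + 4

Expand and integrate term by term over [-π, π]:
  ∫ (2x)^2 dx = 4·(2π^3/3); ∫ 2·2·(-2)·x dx = 0 (odd integrand); ∫ (-2)^2 dx = 4·2π.
So (1/(2π)) ∫_{-π}^{π} (2x - 2)^2 dx = 4π^2/3 + 4 = 4π^2/3 + 4.
Parseval ⇒ Σ |c_n|^2 = 4π^2/3 + 4.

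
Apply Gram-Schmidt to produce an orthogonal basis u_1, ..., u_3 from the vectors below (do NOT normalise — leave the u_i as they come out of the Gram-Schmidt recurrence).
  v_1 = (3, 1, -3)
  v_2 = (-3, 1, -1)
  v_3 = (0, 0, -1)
Orthogonal basis:
  u_1 = (3, 1, -3)
  u_2 = (-42/19, 24/19, -34/19)
  u_3 = (-3/46, -9/23, -9/46)

Apply the Gram-Schmidt recurrence
  u_1 = v_1
  u_i = v_i − Σ_{j<i} ((v_i · u_j) / (u_j · u_j)) · u_j.

Step by step this gives:
  u_1 = (3, 1, -3)
  u_2 = (-42/19, 24/19, -34/19)
  u_3 = (-3/46, -9/23, -9/46)

Orthogonality check:
  u_2 · u_1 = 0 (should be 0)
  u_3 · u_1 = 0 (should be 0)
  u_3 · u_2 = 0 (should be 0)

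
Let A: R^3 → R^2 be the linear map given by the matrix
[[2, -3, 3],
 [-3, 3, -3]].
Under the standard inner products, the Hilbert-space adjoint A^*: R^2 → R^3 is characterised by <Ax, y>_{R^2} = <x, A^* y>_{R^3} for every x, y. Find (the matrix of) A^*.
A^* = A^T =
[[2, -3],
 [-3, 3],
 [3, -3]]

For real matrices with standard dot products, the defining identity <Ax, y> = <x, A^* y> gives (Ax)^T y = x^T (A^*) y, i.e. x^T A^T y = x^T (A^*) y. Since this holds for all x, y, we must have A^* = A^T. Therefore
A^* =
[[2, -3],
 [-3, 3],
 [3, -3]].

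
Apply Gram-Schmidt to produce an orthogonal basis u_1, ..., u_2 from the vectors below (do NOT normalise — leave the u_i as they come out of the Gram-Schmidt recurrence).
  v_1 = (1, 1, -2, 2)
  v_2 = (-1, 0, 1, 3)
Orthogonal basis:
  u_1 = (1, 1, -2, 2)
  u_2 = (-13/10, -3/10, 8/5, 12/5)

Apply the Gram-Schmidt recurrence
  u_1 = v_1
  u_i = v_i − Σ_{j<i} ((v_i · u_j) / (u_j · u_j)) · u_j.

Step by step this gives:
  u_1 = (1, 1, -2, 2)
  u_2 = (-13/10, -3/10, 8/5, 12/5)

Orthogonality check:
  u_2 · u_1 = 0 (should be 0)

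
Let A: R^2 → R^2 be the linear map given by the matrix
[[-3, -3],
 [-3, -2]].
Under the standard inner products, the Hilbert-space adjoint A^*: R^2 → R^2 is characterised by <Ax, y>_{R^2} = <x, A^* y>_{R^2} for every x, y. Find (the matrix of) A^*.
A^* = A^T =
[[-3, -3],
 [-3, -2]]

For real matrices with standard dot products, the defining identity <Ax, y> = <x, A^* y> gives (Ax)^T y = x^T (A^*) y, i.e. x^T A^T y = x^T (A^*) y. Since this holds for all x, y, we must have A^* = A^T. Therefore
A^* =
[[-3, -3],
 [-3, -2]].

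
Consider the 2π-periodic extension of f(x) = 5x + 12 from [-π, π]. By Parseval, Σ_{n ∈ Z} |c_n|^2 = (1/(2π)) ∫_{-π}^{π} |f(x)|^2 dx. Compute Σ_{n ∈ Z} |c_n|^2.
Σ |c_n|^2 = 25π^2/3 + 144

Expand and integrate term by term over [-π, π]:
  ∫ (5x)^2 dx = 25·(2π^3/3); ∫ 2·5·(12)·x dx = 0 (odd integrand); ∫ 12^2 dx = 144·2π.
So (1/(2π)) ∫_{-π}^{π} (5x + 12)^2 dx = 25π^2/3 + 144 = 25π^2/3 + 144.
Parseval ⇒ Σ |c_n|^2 = 25π^2/3 + 144.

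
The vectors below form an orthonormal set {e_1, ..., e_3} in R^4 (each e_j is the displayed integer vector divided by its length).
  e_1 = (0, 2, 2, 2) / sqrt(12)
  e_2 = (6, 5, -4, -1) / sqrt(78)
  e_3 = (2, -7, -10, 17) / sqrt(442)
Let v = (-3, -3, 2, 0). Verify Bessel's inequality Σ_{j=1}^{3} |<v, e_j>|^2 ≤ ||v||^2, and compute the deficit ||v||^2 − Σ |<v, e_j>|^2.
Σ |<v, e_j>|^2 = 373/17; ||v||^2 = 22; deficit = 1/17

Write each e_j = u_j / sqrt(<u_j, u_j>) where u_j is the displayed integer vector. Then <v, e_j> = <v, u_j> / sqrt(<u_j, u_j>), so |<v, e_j>|^2 = <v, u_j>^2 / <u_j, u_j>.
Coefficients: <v, e_1> = -2/sqrt(12), <v, e_2> = -41/sqrt(78), <v, e_3> = -5/sqrt(442).
Square and sum: Σ |<v, e_j>|^2 = 373/17.
Compute ||v||^2 = v·v = 22.
Deficit = 22 − 373/17 = 1/17 ≥ 0, confirming Bessel's inequality. (The deficit equals ||v − Σ <v,e_j> e_j||^2, the squared distance from v to span{e_j}.)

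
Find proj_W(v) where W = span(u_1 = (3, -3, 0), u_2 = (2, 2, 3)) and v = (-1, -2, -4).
proj_W(v) = (-55/34, -89/34, -54/17)

Set up U = [u_1 | ... | u_2] ∈ R^(3×2). The projector onto W = col(U) is P = U (U^T U)^(-1) U^T.
Compute U^T U =
  [18, 0]
  [0, 17],
and U^T v = (3, -18).
Solve U^T U · c = U^T v for the coefficients: c = (1/6, -18/17). The projection is proj_W(v) = U c.
Check: (v - proj_W(v)) · u_1 = 0  (should be 0).
Check: (v - proj_W(v)) · u_2 = 0  (should be 0).
Result: proj_W(v) = (-55/34, -89/34, -54/17).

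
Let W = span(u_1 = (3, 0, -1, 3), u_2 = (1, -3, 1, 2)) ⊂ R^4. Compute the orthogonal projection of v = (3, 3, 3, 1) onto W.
proj_W(v) = (26/17, 21/17, -18/17, 19/17)

Set up U = [u_1 | ... | u_2] ∈ R^(4×2). The projector onto W = col(U) is P = U (U^T U)^(-1) U^T.
Compute U^T U =
  [19, 8]
  [8, 15],
and U^T v = (9, -1).
Solve U^T U · c = U^T v for the coefficients: c = (11/17, -7/17). The projection is proj_W(v) = U c.
Check: (v - proj_W(v)) · u_1 = 0  (should be 0).
Check: (v - proj_W(v)) · u_2 = 0  (should be 0).
Result: proj_W(v) = (26/17, 21/17, -18/17, 19/17).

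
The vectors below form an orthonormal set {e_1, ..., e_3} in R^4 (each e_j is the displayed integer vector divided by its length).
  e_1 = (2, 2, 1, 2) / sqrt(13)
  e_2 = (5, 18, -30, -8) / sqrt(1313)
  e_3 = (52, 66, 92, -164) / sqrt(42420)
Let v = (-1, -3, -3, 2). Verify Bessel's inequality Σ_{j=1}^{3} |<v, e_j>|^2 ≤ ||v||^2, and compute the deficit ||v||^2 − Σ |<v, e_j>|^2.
Σ |<v, e_j>|^2 = 317/15; ||v||^2 = 23; deficit = 28/15

Write each e_j = u_j / sqrt(<u_j, u_j>) where u_j is the displayed integer vector. Then <v, e_j> = <v, u_j> / sqrt(<u_j, u_j>), so |<v, e_j>|^2 = <v, u_j>^2 / <u_j, u_j>.
Coefficients: <v, e_1> = -7/sqrt(13), <v, e_2> = 15/sqrt(1313), <v, e_3> = -854/sqrt(42420).
Square and sum: Σ |<v, e_j>|^2 = 317/15.
Compute ||v||^2 = v·v = 23.
Deficit = 23 − 317/15 = 28/15 ≥ 0, confirming Bessel's inequality. (The deficit equals ||v − Σ <v,e_j> e_j||^2, the squared distance from v to span{e_j}.)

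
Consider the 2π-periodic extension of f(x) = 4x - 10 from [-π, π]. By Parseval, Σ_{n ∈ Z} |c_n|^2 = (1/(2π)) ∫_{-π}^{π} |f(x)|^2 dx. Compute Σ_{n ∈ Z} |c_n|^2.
Σ |c_n|^2 = 16π^2/3 + 100

Expand and integrate term by term over [-π, π]:
  ∫ (4x)^2 dx = 16·(2π^3/3); ∫ 2·4·(-10)·x dx = 0 (odd integrand); ∫ (-10)^2 dx = 100·2π.
So (1/(2π)) ∫_{-π}^{π} (4x - 10)^2 dx = 16π^2/3 + 100 = 16π^2/3 + 100.
Parseval ⇒ Σ |c_n|^2 = 16π^2/3 + 100.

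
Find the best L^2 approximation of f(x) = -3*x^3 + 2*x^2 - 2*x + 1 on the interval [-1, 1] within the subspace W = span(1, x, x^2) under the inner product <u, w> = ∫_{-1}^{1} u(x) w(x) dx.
g(x) = 2*x^2 - 19*x/5 + 1

The best approximation g ∈ W is the orthogonal projection of f onto W. Writing g = a_0 + a_1 x + a_2 x^2, the coefficients solve the normal equations G · a = b where
  G_{ij} = <φ_i, φ_j> and b_i = <f, φ_i>, with φ_0 = 1, φ_1 = x, φ_2 = x^2.
G =
  [2, 0, 2/3]
  [0, 2/3, 0]
  [2/3, 0, 2/5],
b = (10/3, -38/15, 22/15).
Solving gives a_0 = 1, a_1 = -19/5, a_2 = 2, so
  g(x) = 2*x^2 - 19*x/5 + 1.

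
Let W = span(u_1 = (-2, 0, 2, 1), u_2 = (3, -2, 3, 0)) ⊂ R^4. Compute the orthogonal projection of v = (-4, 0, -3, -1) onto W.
proj_W(v) = (-611/198, 21/11, -523/198, 1/9)

Set up U = [u_1 | ... | u_2] ∈ R^(4×2). The projector onto W = col(U) is P = U (U^T U)^(-1) U^T.
Compute U^T U =
  [9, 0]
  [0, 22],
and U^T v = (1, -21).
Solve U^T U · c = U^T v for the coefficients: c = (1/9, -21/22). The projection is proj_W(v) = U c.
Check: (v - proj_W(v)) · u_1 = 0  (should be 0).
Check: (v - proj_W(v)) · u_2 = 0  (should be 0).
Result: proj_W(v) = (-611/198, 21/11, -523/198, 1/9).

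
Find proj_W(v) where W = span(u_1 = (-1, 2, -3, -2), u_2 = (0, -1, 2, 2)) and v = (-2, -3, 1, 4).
proj_W(v) = (-7/6, -2/3, 5/2, 11/3)

Set up U = [u_1 | ... | u_2] ∈ R^(4×2). The projector onto W = col(U) is P = U (U^T U)^(-1) U^T.
Compute U^T U =
  [18, -12]
  [-12, 9],
and U^T v = (-15, 13).
Solve U^T U · c = U^T v for the coefficients: c = (7/6, 3). The projection is proj_W(v) = U c.
Check: (v - proj_W(v)) · u_1 = 0  (should be 0).
Check: (v - proj_W(v)) · u_2 = 0  (should be 0).
Result: proj_W(v) = (-7/6, -2/3, 5/2, 11/3).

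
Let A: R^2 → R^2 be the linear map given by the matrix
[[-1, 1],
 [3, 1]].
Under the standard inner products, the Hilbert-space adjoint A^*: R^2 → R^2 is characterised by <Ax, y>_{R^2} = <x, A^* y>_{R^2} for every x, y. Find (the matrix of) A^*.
A^* = A^T =
[[-1, 3],
 [1, 1]]

For real matrices with standard dot products, the defining identity <Ax, y> = <x, A^* y> gives (Ax)^T y = x^T (A^*) y, i.e. x^T A^T y = x^T (A^*) y. Since this holds for all x, y, we must have A^* = A^T. Therefore
A^* =
[[-1, 3],
 [1, 1]].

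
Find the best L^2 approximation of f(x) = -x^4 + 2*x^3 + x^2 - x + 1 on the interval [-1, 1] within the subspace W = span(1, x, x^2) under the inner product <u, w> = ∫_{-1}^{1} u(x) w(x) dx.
g(x) = x^2/7 + x/5 + 38/35

The best approximation g ∈ W is the orthogonal projection of f onto W. Writing g = a_0 + a_1 x + a_2 x^2, the coefficients solve the normal equations G · a = b where
  G_{ij} = <φ_i, φ_j> and b_i = <f, φ_i>, with φ_0 = 1, φ_1 = x, φ_2 = x^2.
G =
  [2, 0, 2/3]
  [0, 2/3, 0]
  [2/3, 0, 2/5],
b = (34/15, 2/15, 82/105).
Solving gives a_0 = 38/35, a_1 = 1/5, a_2 = 1/7, so
  g(x) = x^2/7 + x/5 + 38/35.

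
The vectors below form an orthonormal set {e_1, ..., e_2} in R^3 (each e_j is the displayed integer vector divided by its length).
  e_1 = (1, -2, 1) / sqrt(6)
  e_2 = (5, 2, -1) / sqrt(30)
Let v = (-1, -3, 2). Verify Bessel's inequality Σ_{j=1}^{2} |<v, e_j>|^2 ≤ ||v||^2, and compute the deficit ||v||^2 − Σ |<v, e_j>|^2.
Σ |<v, e_j>|^2 = 69/5; ||v||^2 = 14; deficit = 1/5

Write each e_j = u_j / sqrt(<u_j, u_j>) where u_j is the displayed integer vector. Then <v, e_j> = <v, u_j> / sqrt(<u_j, u_j>), so |<v, e_j>|^2 = <v, u_j>^2 / <u_j, u_j>.
Coefficients: <v, e_1> = 7/sqrt(6), <v, e_2> = -13/sqrt(30).
Square and sum: Σ |<v, e_j>|^2 = 69/5.
Compute ||v||^2 = v·v = 14.
Deficit = 14 − 69/5 = 1/5 ≥ 0, confirming Bessel's inequality. (The deficit equals ||v − Σ <v,e_j> e_j||^2, the squared distance from v to span{e_j}.)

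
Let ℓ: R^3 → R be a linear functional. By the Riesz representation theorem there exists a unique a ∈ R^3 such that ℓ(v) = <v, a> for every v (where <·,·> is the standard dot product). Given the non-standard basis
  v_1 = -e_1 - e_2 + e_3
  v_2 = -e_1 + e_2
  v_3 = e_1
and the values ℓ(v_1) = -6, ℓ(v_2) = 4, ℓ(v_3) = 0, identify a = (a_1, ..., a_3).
a = (0, 4, -2)

Write a = (a_1, ..., a_3) in the standard basis. For each basis vector v_i, ℓ(v_i) = <v_i, a> is a linear equation in the a_j's. Collect the n equations into a matrix system V a = ℓ, where row i of V is v_i (expressed in the standard basis). Since V is invertible (lower-triangular with 1s on the diagonal, up to permutation), solve by back-substitution:
  V =
[[-1, -1, 1],
 [-1, 1, 0],
 [1, 0, 0]]
  V a = (-6, 4, 0)
Solving gives a = (0, 4, -2).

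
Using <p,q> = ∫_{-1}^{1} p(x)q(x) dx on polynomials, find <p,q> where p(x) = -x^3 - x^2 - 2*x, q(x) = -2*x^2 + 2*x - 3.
<p,q> = -2/3

Expand the product: p(x)·q(x) = 2*x^5 + 5*x^3 - x^2 + 6*x.
∫_{-1}^{1} of each monomial x^k gives [2/(k+1) if k even, 0 if k odd]. Integrating term-by-term (or equivalently evaluating the antiderivative F(x) = x^6/3 + 5*x^4/4 - x^3/3 + 3*x^2 at the endpoints):
  F(1) − F(−1) = 17/4 − (59/12) = -2/3.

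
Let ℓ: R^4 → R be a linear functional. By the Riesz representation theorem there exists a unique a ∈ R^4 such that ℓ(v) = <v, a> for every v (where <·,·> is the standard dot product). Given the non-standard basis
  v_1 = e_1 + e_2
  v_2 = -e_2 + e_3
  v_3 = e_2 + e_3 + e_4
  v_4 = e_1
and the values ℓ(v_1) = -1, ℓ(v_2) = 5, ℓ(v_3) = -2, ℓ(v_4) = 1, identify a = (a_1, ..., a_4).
a = (1, -2, 3, -3)

Write a = (a_1, ..., a_4) in the standard basis. For each basis vector v_i, ℓ(v_i) = <v_i, a> is a linear equation in the a_j's. Collect the n equations into a matrix system V a = ℓ, where row i of V is v_i (expressed in the standard basis). Since V is invertible (lower-triangular with 1s on the diagonal, up to permutation), solve by back-substitution:
  V =
[[1, 1, 0, 0],
 [0, -1, 1, 0],
 [0, 1, 1, 1],
 [1, 0, 0, 0]]
  V a = (-1, 5, -2, 1)
Solving gives a = (1, -2, 3, -3).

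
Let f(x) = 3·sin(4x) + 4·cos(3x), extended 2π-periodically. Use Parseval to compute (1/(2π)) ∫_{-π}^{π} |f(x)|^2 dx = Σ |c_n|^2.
Σ |c_n|^2 = 25/2

Expand |f|^2 and use orthogonality of {sin(nx), cos(mx)} on [-π, π]:
  ∫_{-π}^{π} sin(nx)^2 dx = π, ∫ cos(mx)^2 dx = π, and cross terms integrate to 0.
So ∫_{-π}^{π} f(x)^2 dx = 3^2 · π + 4^2 · π = (9 + 16)π.
Divide by 2π: (9 + 16)/2 = 25/2.
By Parseval, this equals Σ |c_n|^2.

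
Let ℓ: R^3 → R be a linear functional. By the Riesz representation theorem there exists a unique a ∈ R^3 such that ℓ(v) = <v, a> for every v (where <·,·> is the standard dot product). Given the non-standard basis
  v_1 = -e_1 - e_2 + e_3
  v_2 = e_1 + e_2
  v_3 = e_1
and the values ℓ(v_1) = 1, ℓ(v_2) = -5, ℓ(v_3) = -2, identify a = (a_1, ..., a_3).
a = (-2, -3, -4)

Write a = (a_1, ..., a_3) in the standard basis. For each basis vector v_i, ℓ(v_i) = <v_i, a> is a linear equation in the a_j's. Collect the n equations into a matrix system V a = ℓ, where row i of V is v_i (expressed in the standard basis). Since V is invertible (lower-triangular with 1s on the diagonal, up to permutation), solve by back-substitution:
  V =
[[-1, -1, 1],
 [1, 1, 0],
 [1, 0, 0]]
  V a = (1, -5, -2)
Solving gives a = (-2, -3, -4).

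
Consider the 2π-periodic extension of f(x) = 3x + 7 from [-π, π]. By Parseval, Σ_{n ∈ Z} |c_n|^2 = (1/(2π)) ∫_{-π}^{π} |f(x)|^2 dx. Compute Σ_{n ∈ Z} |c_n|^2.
Σ |c_n|^2 = 3π^2 + 49

Expand and integrate term by term over [-π, π]:
  ∫ (3x)^2 dx = 9·(2π^3/3); ∫ 2·3·(7)·x dx = 0 (odd integrand); ∫ 7^2 dx = 49·2π.
So (1/(2π)) ∫_{-π}^{π} (3x + 7)^2 dx = 9π^2/3 + 49 = 3π^2 + 49.
Parseval ⇒ Σ |c_n|^2 = 3π^2 + 49.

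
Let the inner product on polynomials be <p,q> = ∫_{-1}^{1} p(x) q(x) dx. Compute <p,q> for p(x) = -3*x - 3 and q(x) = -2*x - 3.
<p,q> = 22

Expand the product: p(x)·q(x) = 6*x^2 + 15*x + 9.
∫_{-1}^{1} of each monomial x^k gives [2/(k+1) if k even, 0 if k odd]. Integrating term-by-term (or equivalently evaluating the antiderivative F(x) = 2*x^3 + 15*x^2/2 + 9*x at the endpoints):
  F(1) − F(−1) = 37/2 − (-7/2) = 22.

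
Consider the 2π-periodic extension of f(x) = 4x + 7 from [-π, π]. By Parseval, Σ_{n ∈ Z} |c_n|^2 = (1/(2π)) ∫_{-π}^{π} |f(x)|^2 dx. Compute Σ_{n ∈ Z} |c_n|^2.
Σ |c_n|^2 = 16π^2/3 + 49

Expand and integrate term by term over [-π, π]:
  ∫ (4x)^2 dx = 16·(2π^3/3); ∫ 2·4·(7)·x dx = 0 (odd integrand); ∫ 7^2 dx = 49·2π.
So (1/(2π)) ∫_{-π}^{π} (4x + 7)^2 dx = 16π^2/3 + 49 = 16π^2/3 + 49.
Parseval ⇒ Σ |c_n|^2 = 16π^2/3 + 49.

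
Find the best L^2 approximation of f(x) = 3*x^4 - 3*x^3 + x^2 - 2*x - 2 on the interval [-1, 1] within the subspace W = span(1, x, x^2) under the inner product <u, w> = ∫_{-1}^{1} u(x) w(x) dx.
g(x) = 25*x^2/7 - 19*x/5 - 79/35

The best approximation g ∈ W is the orthogonal projection of f onto W. Writing g = a_0 + a_1 x + a_2 x^2, the coefficients solve the normal equations G · a = b where
  G_{ij} = <φ_i, φ_j> and b_i = <f, φ_i>, with φ_0 = 1, φ_1 = x, φ_2 = x^2.
G =
  [2, 0, 2/3]
  [0, 2/3, 0]
  [2/3, 0, 2/5],
b = (-32/15, -38/15, -8/105).
Solving gives a_0 = -79/35, a_1 = -19/5, a_2 = 25/7, so
  g(x) = 25*x^2/7 - 19*x/5 - 79/35.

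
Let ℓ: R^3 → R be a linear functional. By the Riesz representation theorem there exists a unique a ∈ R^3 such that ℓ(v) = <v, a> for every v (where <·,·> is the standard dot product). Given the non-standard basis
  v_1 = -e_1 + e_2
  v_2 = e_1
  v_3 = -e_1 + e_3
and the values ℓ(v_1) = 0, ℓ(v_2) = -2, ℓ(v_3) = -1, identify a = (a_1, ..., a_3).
a = (-2, -2, -3)

Write a = (a_1, ..., a_3) in the standard basis. For each basis vector v_i, ℓ(v_i) = <v_i, a> is a linear equation in the a_j's. Collect the n equations into a matrix system V a = ℓ, where row i of V is v_i (expressed in the standard basis). Since V is invertible (lower-triangular with 1s on the diagonal, up to permutation), solve by back-substitution:
  V =
[[-1, 1, 0],
 [1, 0, 0],
 [-1, 0, 1]]
  V a = (0, -2, -1)
Solving gives a = (-2, -2, -3).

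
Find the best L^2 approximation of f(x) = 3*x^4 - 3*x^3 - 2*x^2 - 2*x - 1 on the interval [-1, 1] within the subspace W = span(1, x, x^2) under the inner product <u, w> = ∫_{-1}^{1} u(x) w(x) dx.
g(x) = 4*x^2/7 - 19*x/5 - 44/35

The best approximation g ∈ W is the orthogonal projection of f onto W. Writing g = a_0 + a_1 x + a_2 x^2, the coefficients solve the normal equations G · a = b where
  G_{ij} = <φ_i, φ_j> and b_i = <f, φ_i>, with φ_0 = 1, φ_1 = x, φ_2 = x^2.
G =
  [2, 0, 2/3]
  [0, 2/3, 0]
  [2/3, 0, 2/5],
b = (-32/15, -38/15, -64/105).
Solving gives a_0 = -44/35, a_1 = -19/5, a_2 = 4/7, so
  g(x) = 4*x^2/7 - 19*x/5 - 44/35.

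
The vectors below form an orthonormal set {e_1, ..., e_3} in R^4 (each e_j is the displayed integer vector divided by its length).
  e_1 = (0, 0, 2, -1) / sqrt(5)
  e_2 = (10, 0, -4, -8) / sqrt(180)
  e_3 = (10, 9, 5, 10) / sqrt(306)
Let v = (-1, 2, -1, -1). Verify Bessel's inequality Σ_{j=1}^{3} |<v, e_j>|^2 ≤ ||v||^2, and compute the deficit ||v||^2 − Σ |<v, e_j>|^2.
Σ |<v, e_j>|^2 = 13/34; ||v||^2 = 7; deficit = 225/34

Write each e_j = u_j / sqrt(<u_j, u_j>) where u_j is the displayed integer vector. Then <v, e_j> = <v, u_j> / sqrt(<u_j, u_j>), so |<v, e_j>|^2 = <v, u_j>^2 / <u_j, u_j>.
Coefficients: <v, e_1> = -1/sqrt(5), <v, e_2> = 2/sqrt(180), <v, e_3> = -7/sqrt(306).
Square and sum: Σ |<v, e_j>|^2 = 13/34.
Compute ||v||^2 = v·v = 7.
Deficit = 7 − 13/34 = 225/34 ≥ 0, confirming Bessel's inequality. (The deficit equals ||v − Σ <v,e_j> e_j||^2, the squared distance from v to span{e_j}.)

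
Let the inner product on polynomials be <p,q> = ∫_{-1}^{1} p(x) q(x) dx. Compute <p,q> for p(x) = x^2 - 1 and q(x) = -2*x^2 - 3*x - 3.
<p,q> = 68/15

Expand the product: p(x)·q(x) = -2*x^4 - 3*x^3 - x^2 + 3*x + 3.
∫_{-1}^{1} of each monomial x^k gives [2/(k+1) if k even, 0 if k odd]. Integrating term-by-term (or equivalently evaluating the antiderivative F(x) = -2*x^5/5 - 3*x^4/4 - x^3/3 + 3*x^2/2 + 3*x at the endpoints):
  F(1) − F(−1) = 181/60 − (-91/60) = 68/15.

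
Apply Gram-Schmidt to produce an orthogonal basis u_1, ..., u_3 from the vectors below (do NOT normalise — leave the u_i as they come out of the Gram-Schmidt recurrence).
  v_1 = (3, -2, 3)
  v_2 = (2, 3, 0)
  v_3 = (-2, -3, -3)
Orthogonal basis:
  u_1 = (3, -2, 3)
  u_2 = (2, 3, 0)
  u_3 = (27/22, -9/11, -39/22)

Apply the Gram-Schmidt recurrence
  u_1 = v_1
  u_i = v_i − Σ_{j<i} ((v_i · u_j) / (u_j · u_j)) · u_j.

Step by step this gives:
  u_1 = (3, -2, 3)
  u_2 = (2, 3, 0)
  u_3 = (27/22, -9/11, -39/22)

Orthogonality check:
  u_2 · u_1 = 0 (should be 0)
  u_3 · u_1 = 0 (should be 0)
  u_3 · u_2 = 0 (should be 0)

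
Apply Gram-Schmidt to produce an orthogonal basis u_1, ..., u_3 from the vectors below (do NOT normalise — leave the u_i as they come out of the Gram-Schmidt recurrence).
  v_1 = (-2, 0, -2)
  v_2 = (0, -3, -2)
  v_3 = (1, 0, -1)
Orthogonal basis:
  u_1 = (-2, 0, -2)
  u_2 = (1, -3, -1)
  u_3 = (9/11, 6/11, -9/11)

Apply the Gram-Schmidt recurrence
  u_1 = v_1
  u_i = v_i − Σ_{j<i} ((v_i · u_j) / (u_j · u_j)) · u_j.

Step by step this gives:
  u_1 = (-2, 0, -2)
  u_2 = (1, -3, -1)
  u_3 = (9/11, 6/11, -9/11)

Orthogonality check:
  u_2 · u_1 = 0 (should be 0)
  u_3 · u_1 = 0 (should be 0)
  u_3 · u_2 = 0 (should be 0)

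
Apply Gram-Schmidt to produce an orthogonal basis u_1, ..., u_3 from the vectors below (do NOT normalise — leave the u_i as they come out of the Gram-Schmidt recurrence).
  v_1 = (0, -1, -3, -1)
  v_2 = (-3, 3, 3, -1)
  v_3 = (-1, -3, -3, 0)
Orthogonal basis:
  u_1 = (0, -1, -3, -1)
  u_2 = (-3, 2, 0, -2)
  u_3 = (-26/17, -291/187, 3/11, 138/187)

Apply the Gram-Schmidt recurrence
  u_1 = v_1
  u_i = v_i − Σ_{j<i} ((v_i · u_j) / (u_j · u_j)) · u_j.

Step by step this gives:
  u_1 = (0, -1, -3, -1)
  u_2 = (-3, 2, 0, -2)
  u_3 = (-26/17, -291/187, 3/11, 138/187)

Orthogonality check:
  u_2 · u_1 = 0 (should be 0)
  u_3 · u_1 = 0 (should be 0)
  u_3 · u_2 = 0 (should be 0)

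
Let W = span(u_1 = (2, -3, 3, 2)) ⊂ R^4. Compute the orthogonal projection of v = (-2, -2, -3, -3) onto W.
proj_W(v) = (-1, 3/2, -3/2, -1)

Set up U = [u_1 | ... | u_1] ∈ R^(4×1). The projector onto W = col(U) is P = U (U^T U)^(-1) U^T.
Compute U^T U =
  [26],
and U^T v = (-13).
Solve U^T U · c = U^T v for the coefficients: c = (-1/2). The projection is proj_W(v) = U c.
Check: (v - proj_W(v)) · u_1 = 0  (should be 0).
Result: proj_W(v) = (-1, 3/2, -3/2, -1).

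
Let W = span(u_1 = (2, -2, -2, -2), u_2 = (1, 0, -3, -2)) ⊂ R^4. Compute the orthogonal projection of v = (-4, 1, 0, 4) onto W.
proj_W(v) = (-12/5, 27/10, 9/5, 21/10)

Set up U = [u_1 | ... | u_2] ∈ R^(4×2). The projector onto W = col(U) is P = U (U^T U)^(-1) U^T.
Compute U^T U =
  [16, 12]
  [12, 14],
and U^T v = (-18, -12).
Solve U^T U · c = U^T v for the coefficients: c = (-27/20, 3/10). The projection is proj_W(v) = U c.
Check: (v - proj_W(v)) · u_1 = 0  (should be 0).
Check: (v - proj_W(v)) · u_2 = 0  (should be 0).
Result: proj_W(v) = (-12/5, 27/10, 9/5, 21/10).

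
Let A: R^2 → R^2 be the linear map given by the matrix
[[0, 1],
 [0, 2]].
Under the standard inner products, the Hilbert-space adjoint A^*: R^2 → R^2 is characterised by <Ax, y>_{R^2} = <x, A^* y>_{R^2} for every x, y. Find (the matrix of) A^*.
A^* = A^T =
[[0, 0],
 [1, 2]]

For real matrices with standard dot products, the defining identity <Ax, y> = <x, A^* y> gives (Ax)^T y = x^T (A^*) y, i.e. x^T A^T y = x^T (A^*) y. Since this holds for all x, y, we must have A^* = A^T. Therefore
A^* =
[[0, 0],
 [1, 2]].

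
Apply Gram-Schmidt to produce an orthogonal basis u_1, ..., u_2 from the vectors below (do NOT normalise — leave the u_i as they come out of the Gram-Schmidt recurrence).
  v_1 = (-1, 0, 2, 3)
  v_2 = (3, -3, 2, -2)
Orthogonal basis:
  u_1 = (-1, 0, 2, 3)
  u_2 = (37/14, -3, 19/7, -13/14)

Apply the Gram-Schmidt recurrence
  u_1 = v_1
  u_i = v_i − Σ_{j<i} ((v_i · u_j) / (u_j · u_j)) · u_j.

Step by step this gives:
  u_1 = (-1, 0, 2, 3)
  u_2 = (37/14, -3, 19/7, -13/14)

Orthogonality check:
  u_2 · u_1 = 0 (should be 0)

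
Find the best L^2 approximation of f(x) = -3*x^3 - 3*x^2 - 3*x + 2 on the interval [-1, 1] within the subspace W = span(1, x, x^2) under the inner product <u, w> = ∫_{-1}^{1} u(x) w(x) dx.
g(x) = -3*x^2 - 24*x/5 + 2

The best approximation g ∈ W is the orthogonal projection of f onto W. Writing g = a_0 + a_1 x + a_2 x^2, the coefficients solve the normal equations G · a = b where
  G_{ij} = <φ_i, φ_j> and b_i = <f, φ_i>, with φ_0 = 1, φ_1 = x, φ_2 = x^2.
G =
  [2, 0, 2/3]
  [0, 2/3, 0]
  [2/3, 0, 2/5],
b = (2, -16/5, 2/15).
Solving gives a_0 = 2, a_1 = -24/5, a_2 = -3, so
  g(x) = -3*x^2 - 24*x/5 + 2.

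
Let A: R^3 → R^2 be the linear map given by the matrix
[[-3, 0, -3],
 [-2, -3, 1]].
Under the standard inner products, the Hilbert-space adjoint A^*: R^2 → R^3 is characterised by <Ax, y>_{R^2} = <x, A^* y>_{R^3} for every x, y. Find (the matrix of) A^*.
A^* = A^T =
[[-3, -2],
 [0, -3],
 [-3, 1]]

For real matrices with standard dot products, the defining identity <Ax, y> = <x, A^* y> gives (Ax)^T y = x^T (A^*) y, i.e. x^T A^T y = x^T (A^*) y. Since this holds for all x, y, we must have A^* = A^T. Therefore
A^* =
[[-3, -2],
 [0, -3],
 [-3, 1]].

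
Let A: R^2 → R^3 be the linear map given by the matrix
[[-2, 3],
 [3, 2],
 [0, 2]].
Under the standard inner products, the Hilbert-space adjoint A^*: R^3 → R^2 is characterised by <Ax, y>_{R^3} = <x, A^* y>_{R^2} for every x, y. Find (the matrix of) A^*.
A^* = A^T =
[[-2, 3, 0],
 [3, 2, 2]]

For real matrices with standard dot products, the defining identity <Ax, y> = <x, A^* y> gives (Ax)^T y = x^T (A^*) y, i.e. x^T A^T y = x^T (A^*) y. Since this holds for all x, y, we must have A^* = A^T. Therefore
A^* =
[[-2, 3, 0],
 [3, 2, 2]].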